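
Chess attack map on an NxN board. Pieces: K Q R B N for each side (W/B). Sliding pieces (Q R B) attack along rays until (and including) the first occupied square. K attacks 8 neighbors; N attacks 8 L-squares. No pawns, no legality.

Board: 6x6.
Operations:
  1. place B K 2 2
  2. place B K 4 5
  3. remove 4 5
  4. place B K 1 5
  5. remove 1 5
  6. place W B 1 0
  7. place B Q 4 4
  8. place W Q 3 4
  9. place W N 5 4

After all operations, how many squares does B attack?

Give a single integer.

Answer: 19

Derivation:
Op 1: place BK@(2,2)
Op 2: place BK@(4,5)
Op 3: remove (4,5)
Op 4: place BK@(1,5)
Op 5: remove (1,5)
Op 6: place WB@(1,0)
Op 7: place BQ@(4,4)
Op 8: place WQ@(3,4)
Op 9: place WN@(5,4)
Per-piece attacks for B:
  BK@(2,2): attacks (2,3) (2,1) (3,2) (1,2) (3,3) (3,1) (1,3) (1,1)
  BQ@(4,4): attacks (4,5) (4,3) (4,2) (4,1) (4,0) (5,4) (3,4) (5,5) (5,3) (3,5) (3,3) (2,2) [ray(1,0) blocked at (5,4); ray(-1,0) blocked at (3,4); ray(-1,-1) blocked at (2,2)]
Union (19 distinct): (1,1) (1,2) (1,3) (2,1) (2,2) (2,3) (3,1) (3,2) (3,3) (3,4) (3,5) (4,0) (4,1) (4,2) (4,3) (4,5) (5,3) (5,4) (5,5)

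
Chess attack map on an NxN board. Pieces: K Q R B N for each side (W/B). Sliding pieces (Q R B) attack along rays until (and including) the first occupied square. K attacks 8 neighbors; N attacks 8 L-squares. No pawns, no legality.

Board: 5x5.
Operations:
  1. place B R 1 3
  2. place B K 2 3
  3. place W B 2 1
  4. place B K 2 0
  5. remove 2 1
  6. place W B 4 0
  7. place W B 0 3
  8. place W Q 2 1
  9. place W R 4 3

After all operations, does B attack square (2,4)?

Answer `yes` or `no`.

Answer: yes

Derivation:
Op 1: place BR@(1,3)
Op 2: place BK@(2,3)
Op 3: place WB@(2,1)
Op 4: place BK@(2,0)
Op 5: remove (2,1)
Op 6: place WB@(4,0)
Op 7: place WB@(0,3)
Op 8: place WQ@(2,1)
Op 9: place WR@(4,3)
Per-piece attacks for B:
  BR@(1,3): attacks (1,4) (1,2) (1,1) (1,0) (2,3) (0,3) [ray(1,0) blocked at (2,3); ray(-1,0) blocked at (0,3)]
  BK@(2,0): attacks (2,1) (3,0) (1,0) (3,1) (1,1)
  BK@(2,3): attacks (2,4) (2,2) (3,3) (1,3) (3,4) (3,2) (1,4) (1,2)
B attacks (2,4): yes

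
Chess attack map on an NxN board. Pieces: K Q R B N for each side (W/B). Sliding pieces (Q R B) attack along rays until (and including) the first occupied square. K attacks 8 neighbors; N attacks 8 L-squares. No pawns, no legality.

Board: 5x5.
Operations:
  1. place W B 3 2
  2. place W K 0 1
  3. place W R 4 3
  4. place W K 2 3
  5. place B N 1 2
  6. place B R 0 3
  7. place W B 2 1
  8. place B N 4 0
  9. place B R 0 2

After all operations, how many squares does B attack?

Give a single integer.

Op 1: place WB@(3,2)
Op 2: place WK@(0,1)
Op 3: place WR@(4,3)
Op 4: place WK@(2,3)
Op 5: place BN@(1,2)
Op 6: place BR@(0,3)
Op 7: place WB@(2,1)
Op 8: place BN@(4,0)
Op 9: place BR@(0,2)
Per-piece attacks for B:
  BR@(0,2): attacks (0,3) (0,1) (1,2) [ray(0,1) blocked at (0,3); ray(0,-1) blocked at (0,1); ray(1,0) blocked at (1,2)]
  BR@(0,3): attacks (0,4) (0,2) (1,3) (2,3) [ray(0,-1) blocked at (0,2); ray(1,0) blocked at (2,3)]
  BN@(1,2): attacks (2,4) (3,3) (0,4) (2,0) (3,1) (0,0)
  BN@(4,0): attacks (3,2) (2,1)
Union (14 distinct): (0,0) (0,1) (0,2) (0,3) (0,4) (1,2) (1,3) (2,0) (2,1) (2,3) (2,4) (3,1) (3,2) (3,3)

Answer: 14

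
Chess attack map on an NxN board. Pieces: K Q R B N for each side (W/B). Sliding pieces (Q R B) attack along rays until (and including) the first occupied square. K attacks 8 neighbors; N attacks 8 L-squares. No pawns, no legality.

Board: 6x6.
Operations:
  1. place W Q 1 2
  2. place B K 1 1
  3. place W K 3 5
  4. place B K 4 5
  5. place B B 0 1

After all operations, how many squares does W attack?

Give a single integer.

Op 1: place WQ@(1,2)
Op 2: place BK@(1,1)
Op 3: place WK@(3,5)
Op 4: place BK@(4,5)
Op 5: place BB@(0,1)
Per-piece attacks for W:
  WQ@(1,2): attacks (1,3) (1,4) (1,5) (1,1) (2,2) (3,2) (4,2) (5,2) (0,2) (2,3) (3,4) (4,5) (2,1) (3,0) (0,3) (0,1) [ray(0,-1) blocked at (1,1); ray(1,1) blocked at (4,5); ray(-1,-1) blocked at (0,1)]
  WK@(3,5): attacks (3,4) (4,5) (2,5) (4,4) (2,4)
Union (19 distinct): (0,1) (0,2) (0,3) (1,1) (1,3) (1,4) (1,5) (2,1) (2,2) (2,3) (2,4) (2,5) (3,0) (3,2) (3,4) (4,2) (4,4) (4,5) (5,2)

Answer: 19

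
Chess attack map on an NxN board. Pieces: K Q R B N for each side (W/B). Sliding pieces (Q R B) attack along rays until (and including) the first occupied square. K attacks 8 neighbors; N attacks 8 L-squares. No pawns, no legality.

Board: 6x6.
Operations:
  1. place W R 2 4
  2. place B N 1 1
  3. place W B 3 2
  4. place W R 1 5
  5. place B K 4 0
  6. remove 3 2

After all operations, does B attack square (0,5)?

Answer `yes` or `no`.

Op 1: place WR@(2,4)
Op 2: place BN@(1,1)
Op 3: place WB@(3,2)
Op 4: place WR@(1,5)
Op 5: place BK@(4,0)
Op 6: remove (3,2)
Per-piece attacks for B:
  BN@(1,1): attacks (2,3) (3,2) (0,3) (3,0)
  BK@(4,0): attacks (4,1) (5,0) (3,0) (5,1) (3,1)
B attacks (0,5): no

Answer: no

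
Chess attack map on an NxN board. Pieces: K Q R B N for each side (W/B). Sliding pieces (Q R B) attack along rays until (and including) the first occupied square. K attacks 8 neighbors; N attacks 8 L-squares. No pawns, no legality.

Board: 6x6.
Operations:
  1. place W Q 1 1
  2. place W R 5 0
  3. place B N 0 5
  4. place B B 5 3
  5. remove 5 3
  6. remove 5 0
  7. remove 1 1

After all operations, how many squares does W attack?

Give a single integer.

Answer: 0

Derivation:
Op 1: place WQ@(1,1)
Op 2: place WR@(5,0)
Op 3: place BN@(0,5)
Op 4: place BB@(5,3)
Op 5: remove (5,3)
Op 6: remove (5,0)
Op 7: remove (1,1)
Per-piece attacks for W:
Union (0 distinct): (none)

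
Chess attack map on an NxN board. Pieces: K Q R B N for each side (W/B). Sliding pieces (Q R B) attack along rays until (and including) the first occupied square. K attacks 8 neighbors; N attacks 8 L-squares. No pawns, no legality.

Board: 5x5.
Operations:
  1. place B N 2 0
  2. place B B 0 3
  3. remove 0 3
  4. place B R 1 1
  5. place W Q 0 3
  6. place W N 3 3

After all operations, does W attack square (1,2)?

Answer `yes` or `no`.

Answer: yes

Derivation:
Op 1: place BN@(2,0)
Op 2: place BB@(0,3)
Op 3: remove (0,3)
Op 4: place BR@(1,1)
Op 5: place WQ@(0,3)
Op 6: place WN@(3,3)
Per-piece attacks for W:
  WQ@(0,3): attacks (0,4) (0,2) (0,1) (0,0) (1,3) (2,3) (3,3) (1,4) (1,2) (2,1) (3,0) [ray(1,0) blocked at (3,3)]
  WN@(3,3): attacks (1,4) (4,1) (2,1) (1,2)
W attacks (1,2): yes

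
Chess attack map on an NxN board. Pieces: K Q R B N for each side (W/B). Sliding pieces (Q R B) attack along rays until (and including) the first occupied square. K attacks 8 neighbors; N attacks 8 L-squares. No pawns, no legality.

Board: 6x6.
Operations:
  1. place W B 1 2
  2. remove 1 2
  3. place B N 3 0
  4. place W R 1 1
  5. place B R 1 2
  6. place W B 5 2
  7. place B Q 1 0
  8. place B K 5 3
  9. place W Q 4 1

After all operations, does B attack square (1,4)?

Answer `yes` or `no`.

Answer: yes

Derivation:
Op 1: place WB@(1,2)
Op 2: remove (1,2)
Op 3: place BN@(3,0)
Op 4: place WR@(1,1)
Op 5: place BR@(1,2)
Op 6: place WB@(5,2)
Op 7: place BQ@(1,0)
Op 8: place BK@(5,3)
Op 9: place WQ@(4,1)
Per-piece attacks for B:
  BQ@(1,0): attacks (1,1) (2,0) (3,0) (0,0) (2,1) (3,2) (4,3) (5,4) (0,1) [ray(0,1) blocked at (1,1); ray(1,0) blocked at (3,0)]
  BR@(1,2): attacks (1,3) (1,4) (1,5) (1,1) (2,2) (3,2) (4,2) (5,2) (0,2) [ray(0,-1) blocked at (1,1); ray(1,0) blocked at (5,2)]
  BN@(3,0): attacks (4,2) (5,1) (2,2) (1,1)
  BK@(5,3): attacks (5,4) (5,2) (4,3) (4,4) (4,2)
B attacks (1,4): yes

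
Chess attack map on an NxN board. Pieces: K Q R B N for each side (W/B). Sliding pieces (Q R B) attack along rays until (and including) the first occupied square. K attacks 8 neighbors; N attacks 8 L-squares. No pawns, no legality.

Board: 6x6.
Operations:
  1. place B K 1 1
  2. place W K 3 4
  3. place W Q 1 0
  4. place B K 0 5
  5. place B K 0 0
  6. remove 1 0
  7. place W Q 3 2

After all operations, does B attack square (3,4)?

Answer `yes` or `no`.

Op 1: place BK@(1,1)
Op 2: place WK@(3,4)
Op 3: place WQ@(1,0)
Op 4: place BK@(0,5)
Op 5: place BK@(0,0)
Op 6: remove (1,0)
Op 7: place WQ@(3,2)
Per-piece attacks for B:
  BK@(0,0): attacks (0,1) (1,0) (1,1)
  BK@(0,5): attacks (0,4) (1,5) (1,4)
  BK@(1,1): attacks (1,2) (1,0) (2,1) (0,1) (2,2) (2,0) (0,2) (0,0)
B attacks (3,4): no

Answer: no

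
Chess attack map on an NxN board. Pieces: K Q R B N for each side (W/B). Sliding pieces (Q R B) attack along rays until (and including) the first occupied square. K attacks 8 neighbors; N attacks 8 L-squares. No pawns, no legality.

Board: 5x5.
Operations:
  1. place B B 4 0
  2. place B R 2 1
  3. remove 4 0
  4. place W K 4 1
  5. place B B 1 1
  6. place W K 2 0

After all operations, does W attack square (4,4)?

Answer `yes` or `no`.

Answer: no

Derivation:
Op 1: place BB@(4,0)
Op 2: place BR@(2,1)
Op 3: remove (4,0)
Op 4: place WK@(4,1)
Op 5: place BB@(1,1)
Op 6: place WK@(2,0)
Per-piece attacks for W:
  WK@(2,0): attacks (2,1) (3,0) (1,0) (3,1) (1,1)
  WK@(4,1): attacks (4,2) (4,0) (3,1) (3,2) (3,0)
W attacks (4,4): no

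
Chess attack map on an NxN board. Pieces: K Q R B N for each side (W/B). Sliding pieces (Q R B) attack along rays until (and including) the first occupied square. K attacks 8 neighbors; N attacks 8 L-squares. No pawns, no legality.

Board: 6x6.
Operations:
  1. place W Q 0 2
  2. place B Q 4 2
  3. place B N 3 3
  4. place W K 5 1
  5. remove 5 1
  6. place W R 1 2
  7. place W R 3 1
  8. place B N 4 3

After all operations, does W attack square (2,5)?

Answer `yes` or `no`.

Answer: no

Derivation:
Op 1: place WQ@(0,2)
Op 2: place BQ@(4,2)
Op 3: place BN@(3,3)
Op 4: place WK@(5,1)
Op 5: remove (5,1)
Op 6: place WR@(1,2)
Op 7: place WR@(3,1)
Op 8: place BN@(4,3)
Per-piece attacks for W:
  WQ@(0,2): attacks (0,3) (0,4) (0,5) (0,1) (0,0) (1,2) (1,3) (2,4) (3,5) (1,1) (2,0) [ray(1,0) blocked at (1,2)]
  WR@(1,2): attacks (1,3) (1,4) (1,5) (1,1) (1,0) (2,2) (3,2) (4,2) (0,2) [ray(1,0) blocked at (4,2); ray(-1,0) blocked at (0,2)]
  WR@(3,1): attacks (3,2) (3,3) (3,0) (4,1) (5,1) (2,1) (1,1) (0,1) [ray(0,1) blocked at (3,3)]
W attacks (2,5): no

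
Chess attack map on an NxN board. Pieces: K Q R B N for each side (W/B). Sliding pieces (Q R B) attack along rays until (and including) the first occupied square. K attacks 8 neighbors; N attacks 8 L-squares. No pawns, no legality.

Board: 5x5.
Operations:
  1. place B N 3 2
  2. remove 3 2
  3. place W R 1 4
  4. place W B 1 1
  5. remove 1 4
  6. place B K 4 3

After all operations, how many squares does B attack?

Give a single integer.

Op 1: place BN@(3,2)
Op 2: remove (3,2)
Op 3: place WR@(1,4)
Op 4: place WB@(1,1)
Op 5: remove (1,4)
Op 6: place BK@(4,3)
Per-piece attacks for B:
  BK@(4,3): attacks (4,4) (4,2) (3,3) (3,4) (3,2)
Union (5 distinct): (3,2) (3,3) (3,4) (4,2) (4,4)

Answer: 5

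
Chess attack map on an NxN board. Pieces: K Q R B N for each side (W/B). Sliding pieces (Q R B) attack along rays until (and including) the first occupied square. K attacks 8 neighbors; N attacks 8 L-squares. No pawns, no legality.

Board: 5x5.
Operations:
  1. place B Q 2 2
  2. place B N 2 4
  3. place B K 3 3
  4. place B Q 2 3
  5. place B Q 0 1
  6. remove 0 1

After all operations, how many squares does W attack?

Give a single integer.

Op 1: place BQ@(2,2)
Op 2: place BN@(2,4)
Op 3: place BK@(3,3)
Op 4: place BQ@(2,3)
Op 5: place BQ@(0,1)
Op 6: remove (0,1)
Per-piece attacks for W:
Union (0 distinct): (none)

Answer: 0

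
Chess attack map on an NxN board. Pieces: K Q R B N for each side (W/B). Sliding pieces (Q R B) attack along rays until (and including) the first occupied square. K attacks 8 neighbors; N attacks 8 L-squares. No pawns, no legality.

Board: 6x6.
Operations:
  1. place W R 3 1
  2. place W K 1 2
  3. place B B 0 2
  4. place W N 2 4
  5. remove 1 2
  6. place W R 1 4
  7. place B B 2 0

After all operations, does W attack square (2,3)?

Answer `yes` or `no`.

Answer: no

Derivation:
Op 1: place WR@(3,1)
Op 2: place WK@(1,2)
Op 3: place BB@(0,2)
Op 4: place WN@(2,4)
Op 5: remove (1,2)
Op 6: place WR@(1,4)
Op 7: place BB@(2,0)
Per-piece attacks for W:
  WR@(1,4): attacks (1,5) (1,3) (1,2) (1,1) (1,0) (2,4) (0,4) [ray(1,0) blocked at (2,4)]
  WN@(2,4): attacks (4,5) (0,5) (3,2) (4,3) (1,2) (0,3)
  WR@(3,1): attacks (3,2) (3,3) (3,4) (3,5) (3,0) (4,1) (5,1) (2,1) (1,1) (0,1)
W attacks (2,3): no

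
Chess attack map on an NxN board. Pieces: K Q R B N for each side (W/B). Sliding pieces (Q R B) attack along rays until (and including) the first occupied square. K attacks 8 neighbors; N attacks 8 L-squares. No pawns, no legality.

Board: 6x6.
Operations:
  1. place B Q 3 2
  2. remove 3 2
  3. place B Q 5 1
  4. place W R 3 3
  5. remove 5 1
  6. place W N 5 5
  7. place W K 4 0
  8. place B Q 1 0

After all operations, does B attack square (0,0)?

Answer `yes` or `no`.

Op 1: place BQ@(3,2)
Op 2: remove (3,2)
Op 3: place BQ@(5,1)
Op 4: place WR@(3,3)
Op 5: remove (5,1)
Op 6: place WN@(5,5)
Op 7: place WK@(4,0)
Op 8: place BQ@(1,0)
Per-piece attacks for B:
  BQ@(1,0): attacks (1,1) (1,2) (1,3) (1,4) (1,5) (2,0) (3,0) (4,0) (0,0) (2,1) (3,2) (4,3) (5,4) (0,1) [ray(1,0) blocked at (4,0)]
B attacks (0,0): yes

Answer: yes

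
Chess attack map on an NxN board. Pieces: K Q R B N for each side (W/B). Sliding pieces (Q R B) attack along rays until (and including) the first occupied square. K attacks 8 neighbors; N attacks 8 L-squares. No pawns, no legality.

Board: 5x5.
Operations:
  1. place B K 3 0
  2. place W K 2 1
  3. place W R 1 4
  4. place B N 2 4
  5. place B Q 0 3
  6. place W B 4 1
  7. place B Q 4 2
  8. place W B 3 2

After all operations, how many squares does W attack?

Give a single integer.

Answer: 16

Derivation:
Op 1: place BK@(3,0)
Op 2: place WK@(2,1)
Op 3: place WR@(1,4)
Op 4: place BN@(2,4)
Op 5: place BQ@(0,3)
Op 6: place WB@(4,1)
Op 7: place BQ@(4,2)
Op 8: place WB@(3,2)
Per-piece attacks for W:
  WR@(1,4): attacks (1,3) (1,2) (1,1) (1,0) (2,4) (0,4) [ray(1,0) blocked at (2,4)]
  WK@(2,1): attacks (2,2) (2,0) (3,1) (1,1) (3,2) (3,0) (1,2) (1,0)
  WB@(3,2): attacks (4,3) (4,1) (2,3) (1,4) (2,1) [ray(1,-1) blocked at (4,1); ray(-1,1) blocked at (1,4); ray(-1,-1) blocked at (2,1)]
  WB@(4,1): attacks (3,2) (3,0) [ray(-1,1) blocked at (3,2); ray(-1,-1) blocked at (3,0)]
Union (16 distinct): (0,4) (1,0) (1,1) (1,2) (1,3) (1,4) (2,0) (2,1) (2,2) (2,3) (2,4) (3,0) (3,1) (3,2) (4,1) (4,3)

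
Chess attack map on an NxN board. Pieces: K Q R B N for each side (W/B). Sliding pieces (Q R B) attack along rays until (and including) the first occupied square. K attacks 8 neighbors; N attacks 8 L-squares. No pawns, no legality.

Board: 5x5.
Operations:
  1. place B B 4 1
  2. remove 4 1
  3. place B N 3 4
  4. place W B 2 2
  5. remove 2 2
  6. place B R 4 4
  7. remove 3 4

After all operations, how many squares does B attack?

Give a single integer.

Answer: 8

Derivation:
Op 1: place BB@(4,1)
Op 2: remove (4,1)
Op 3: place BN@(3,4)
Op 4: place WB@(2,2)
Op 5: remove (2,2)
Op 6: place BR@(4,4)
Op 7: remove (3,4)
Per-piece attacks for B:
  BR@(4,4): attacks (4,3) (4,2) (4,1) (4,0) (3,4) (2,4) (1,4) (0,4)
Union (8 distinct): (0,4) (1,4) (2,4) (3,4) (4,0) (4,1) (4,2) (4,3)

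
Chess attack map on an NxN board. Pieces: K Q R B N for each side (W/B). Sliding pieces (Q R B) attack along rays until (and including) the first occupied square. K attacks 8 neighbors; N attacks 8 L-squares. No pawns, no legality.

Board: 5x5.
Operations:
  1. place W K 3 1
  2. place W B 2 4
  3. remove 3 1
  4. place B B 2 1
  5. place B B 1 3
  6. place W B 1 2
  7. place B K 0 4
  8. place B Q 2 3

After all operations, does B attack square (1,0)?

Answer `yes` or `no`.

Op 1: place WK@(3,1)
Op 2: place WB@(2,4)
Op 3: remove (3,1)
Op 4: place BB@(2,1)
Op 5: place BB@(1,3)
Op 6: place WB@(1,2)
Op 7: place BK@(0,4)
Op 8: place BQ@(2,3)
Per-piece attacks for B:
  BK@(0,4): attacks (0,3) (1,4) (1,3)
  BB@(1,3): attacks (2,4) (2,2) (3,1) (4,0) (0,4) (0,2) [ray(1,1) blocked at (2,4); ray(-1,1) blocked at (0,4)]
  BB@(2,1): attacks (3,2) (4,3) (3,0) (1,2) (1,0) [ray(-1,1) blocked at (1,2)]
  BQ@(2,3): attacks (2,4) (2,2) (2,1) (3,3) (4,3) (1,3) (3,4) (3,2) (4,1) (1,4) (1,2) [ray(0,1) blocked at (2,4); ray(0,-1) blocked at (2,1); ray(-1,0) blocked at (1,3); ray(-1,-1) blocked at (1,2)]
B attacks (1,0): yes

Answer: yes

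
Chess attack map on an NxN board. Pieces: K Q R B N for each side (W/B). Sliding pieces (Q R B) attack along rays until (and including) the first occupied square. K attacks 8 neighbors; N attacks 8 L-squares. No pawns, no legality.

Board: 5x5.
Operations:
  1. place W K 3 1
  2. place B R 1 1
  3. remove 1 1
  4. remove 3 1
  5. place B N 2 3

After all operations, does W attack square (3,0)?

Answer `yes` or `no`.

Op 1: place WK@(3,1)
Op 2: place BR@(1,1)
Op 3: remove (1,1)
Op 4: remove (3,1)
Op 5: place BN@(2,3)
Per-piece attacks for W:
W attacks (3,0): no

Answer: no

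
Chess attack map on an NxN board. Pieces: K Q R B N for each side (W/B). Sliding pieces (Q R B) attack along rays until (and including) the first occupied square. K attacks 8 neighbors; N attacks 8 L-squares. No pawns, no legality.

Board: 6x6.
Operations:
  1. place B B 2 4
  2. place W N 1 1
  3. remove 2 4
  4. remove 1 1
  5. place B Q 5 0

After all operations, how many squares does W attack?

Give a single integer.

Op 1: place BB@(2,4)
Op 2: place WN@(1,1)
Op 3: remove (2,4)
Op 4: remove (1,1)
Op 5: place BQ@(5,0)
Per-piece attacks for W:
Union (0 distinct): (none)

Answer: 0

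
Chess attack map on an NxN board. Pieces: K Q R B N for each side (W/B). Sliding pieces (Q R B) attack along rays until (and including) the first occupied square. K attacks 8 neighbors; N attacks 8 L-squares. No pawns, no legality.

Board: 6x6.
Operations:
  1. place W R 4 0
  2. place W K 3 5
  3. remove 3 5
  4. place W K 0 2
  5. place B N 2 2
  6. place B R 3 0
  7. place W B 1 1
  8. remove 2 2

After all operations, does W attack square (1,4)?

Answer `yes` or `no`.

Op 1: place WR@(4,0)
Op 2: place WK@(3,5)
Op 3: remove (3,5)
Op 4: place WK@(0,2)
Op 5: place BN@(2,2)
Op 6: place BR@(3,0)
Op 7: place WB@(1,1)
Op 8: remove (2,2)
Per-piece attacks for W:
  WK@(0,2): attacks (0,3) (0,1) (1,2) (1,3) (1,1)
  WB@(1,1): attacks (2,2) (3,3) (4,4) (5,5) (2,0) (0,2) (0,0) [ray(-1,1) blocked at (0,2)]
  WR@(4,0): attacks (4,1) (4,2) (4,3) (4,4) (4,5) (5,0) (3,0) [ray(-1,0) blocked at (3,0)]
W attacks (1,4): no

Answer: no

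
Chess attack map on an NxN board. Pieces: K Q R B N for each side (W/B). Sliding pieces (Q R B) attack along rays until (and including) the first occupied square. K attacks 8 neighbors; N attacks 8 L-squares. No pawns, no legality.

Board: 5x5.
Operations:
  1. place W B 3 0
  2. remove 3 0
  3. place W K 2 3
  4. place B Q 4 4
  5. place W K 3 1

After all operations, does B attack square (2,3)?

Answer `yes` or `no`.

Answer: no

Derivation:
Op 1: place WB@(3,0)
Op 2: remove (3,0)
Op 3: place WK@(2,3)
Op 4: place BQ@(4,4)
Op 5: place WK@(3,1)
Per-piece attacks for B:
  BQ@(4,4): attacks (4,3) (4,2) (4,1) (4,0) (3,4) (2,4) (1,4) (0,4) (3,3) (2,2) (1,1) (0,0)
B attacks (2,3): no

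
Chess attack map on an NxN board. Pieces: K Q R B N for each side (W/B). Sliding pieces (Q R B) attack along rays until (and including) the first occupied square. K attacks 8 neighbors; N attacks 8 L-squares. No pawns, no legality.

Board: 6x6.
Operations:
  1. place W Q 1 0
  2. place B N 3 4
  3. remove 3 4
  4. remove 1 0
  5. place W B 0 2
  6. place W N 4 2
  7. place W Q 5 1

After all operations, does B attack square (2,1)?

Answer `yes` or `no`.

Answer: no

Derivation:
Op 1: place WQ@(1,0)
Op 2: place BN@(3,4)
Op 3: remove (3,4)
Op 4: remove (1,0)
Op 5: place WB@(0,2)
Op 6: place WN@(4,2)
Op 7: place WQ@(5,1)
Per-piece attacks for B:
B attacks (2,1): no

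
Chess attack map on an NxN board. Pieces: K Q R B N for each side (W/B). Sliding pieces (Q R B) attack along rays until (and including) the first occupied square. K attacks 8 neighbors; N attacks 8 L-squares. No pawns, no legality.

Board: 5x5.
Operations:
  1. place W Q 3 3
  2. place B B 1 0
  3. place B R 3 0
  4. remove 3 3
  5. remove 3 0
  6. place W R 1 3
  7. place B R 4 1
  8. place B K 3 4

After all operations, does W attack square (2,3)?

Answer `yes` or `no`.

Answer: yes

Derivation:
Op 1: place WQ@(3,3)
Op 2: place BB@(1,0)
Op 3: place BR@(3,0)
Op 4: remove (3,3)
Op 5: remove (3,0)
Op 6: place WR@(1,3)
Op 7: place BR@(4,1)
Op 8: place BK@(3,4)
Per-piece attacks for W:
  WR@(1,3): attacks (1,4) (1,2) (1,1) (1,0) (2,3) (3,3) (4,3) (0,3) [ray(0,-1) blocked at (1,0)]
W attacks (2,3): yes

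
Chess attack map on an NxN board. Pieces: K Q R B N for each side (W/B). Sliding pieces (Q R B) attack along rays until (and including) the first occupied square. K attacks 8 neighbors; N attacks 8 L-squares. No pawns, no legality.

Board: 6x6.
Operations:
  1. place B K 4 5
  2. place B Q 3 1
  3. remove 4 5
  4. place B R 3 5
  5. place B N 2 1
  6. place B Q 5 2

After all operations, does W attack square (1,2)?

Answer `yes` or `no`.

Op 1: place BK@(4,5)
Op 2: place BQ@(3,1)
Op 3: remove (4,5)
Op 4: place BR@(3,5)
Op 5: place BN@(2,1)
Op 6: place BQ@(5,2)
Per-piece attacks for W:
W attacks (1,2): no

Answer: no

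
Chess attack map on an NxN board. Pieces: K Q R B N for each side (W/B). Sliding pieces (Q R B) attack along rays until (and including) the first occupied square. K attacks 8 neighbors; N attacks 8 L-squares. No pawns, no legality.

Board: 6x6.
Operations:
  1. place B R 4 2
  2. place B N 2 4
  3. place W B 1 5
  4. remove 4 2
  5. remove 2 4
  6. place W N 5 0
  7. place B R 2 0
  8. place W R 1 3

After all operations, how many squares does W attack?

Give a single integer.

Op 1: place BR@(4,2)
Op 2: place BN@(2,4)
Op 3: place WB@(1,5)
Op 4: remove (4,2)
Op 5: remove (2,4)
Op 6: place WN@(5,0)
Op 7: place BR@(2,0)
Op 8: place WR@(1,3)
Per-piece attacks for W:
  WR@(1,3): attacks (1,4) (1,5) (1,2) (1,1) (1,0) (2,3) (3,3) (4,3) (5,3) (0,3) [ray(0,1) blocked at (1,5)]
  WB@(1,5): attacks (2,4) (3,3) (4,2) (5,1) (0,4)
  WN@(5,0): attacks (4,2) (3,1)
Union (15 distinct): (0,3) (0,4) (1,0) (1,1) (1,2) (1,4) (1,5) (2,3) (2,4) (3,1) (3,3) (4,2) (4,3) (5,1) (5,3)

Answer: 15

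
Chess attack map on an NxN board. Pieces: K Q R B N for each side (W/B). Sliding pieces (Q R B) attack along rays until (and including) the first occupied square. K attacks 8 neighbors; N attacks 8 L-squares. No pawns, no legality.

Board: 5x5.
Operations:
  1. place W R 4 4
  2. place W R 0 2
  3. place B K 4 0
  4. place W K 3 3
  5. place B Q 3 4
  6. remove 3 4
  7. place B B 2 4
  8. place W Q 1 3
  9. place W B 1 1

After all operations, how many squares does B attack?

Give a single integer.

Answer: 5

Derivation:
Op 1: place WR@(4,4)
Op 2: place WR@(0,2)
Op 3: place BK@(4,0)
Op 4: place WK@(3,3)
Op 5: place BQ@(3,4)
Op 6: remove (3,4)
Op 7: place BB@(2,4)
Op 8: place WQ@(1,3)
Op 9: place WB@(1,1)
Per-piece attacks for B:
  BB@(2,4): attacks (3,3) (1,3) [ray(1,-1) blocked at (3,3); ray(-1,-1) blocked at (1,3)]
  BK@(4,0): attacks (4,1) (3,0) (3,1)
Union (5 distinct): (1,3) (3,0) (3,1) (3,3) (4,1)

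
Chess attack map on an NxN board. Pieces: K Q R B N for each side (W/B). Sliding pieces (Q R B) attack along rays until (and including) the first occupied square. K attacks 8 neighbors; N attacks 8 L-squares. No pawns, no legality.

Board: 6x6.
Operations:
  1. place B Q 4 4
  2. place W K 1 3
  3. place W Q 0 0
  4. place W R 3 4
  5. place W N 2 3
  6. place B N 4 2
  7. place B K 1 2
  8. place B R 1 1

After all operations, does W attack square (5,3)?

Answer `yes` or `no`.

Answer: no

Derivation:
Op 1: place BQ@(4,4)
Op 2: place WK@(1,3)
Op 3: place WQ@(0,0)
Op 4: place WR@(3,4)
Op 5: place WN@(2,3)
Op 6: place BN@(4,2)
Op 7: place BK@(1,2)
Op 8: place BR@(1,1)
Per-piece attacks for W:
  WQ@(0,0): attacks (0,1) (0,2) (0,3) (0,4) (0,5) (1,0) (2,0) (3,0) (4,0) (5,0) (1,1) [ray(1,1) blocked at (1,1)]
  WK@(1,3): attacks (1,4) (1,2) (2,3) (0,3) (2,4) (2,2) (0,4) (0,2)
  WN@(2,3): attacks (3,5) (4,4) (1,5) (0,4) (3,1) (4,2) (1,1) (0,2)
  WR@(3,4): attacks (3,5) (3,3) (3,2) (3,1) (3,0) (4,4) (2,4) (1,4) (0,4) [ray(1,0) blocked at (4,4)]
W attacks (5,3): no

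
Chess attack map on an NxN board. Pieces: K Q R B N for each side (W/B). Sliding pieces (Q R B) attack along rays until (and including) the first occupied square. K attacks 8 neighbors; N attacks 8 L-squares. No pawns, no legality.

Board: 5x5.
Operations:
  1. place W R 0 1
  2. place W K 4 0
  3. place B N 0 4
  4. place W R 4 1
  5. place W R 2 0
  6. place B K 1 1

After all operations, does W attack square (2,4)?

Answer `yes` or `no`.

Answer: yes

Derivation:
Op 1: place WR@(0,1)
Op 2: place WK@(4,0)
Op 3: place BN@(0,4)
Op 4: place WR@(4,1)
Op 5: place WR@(2,0)
Op 6: place BK@(1,1)
Per-piece attacks for W:
  WR@(0,1): attacks (0,2) (0,3) (0,4) (0,0) (1,1) [ray(0,1) blocked at (0,4); ray(1,0) blocked at (1,1)]
  WR@(2,0): attacks (2,1) (2,2) (2,3) (2,4) (3,0) (4,0) (1,0) (0,0) [ray(1,0) blocked at (4,0)]
  WK@(4,0): attacks (4,1) (3,0) (3,1)
  WR@(4,1): attacks (4,2) (4,3) (4,4) (4,0) (3,1) (2,1) (1,1) [ray(0,-1) blocked at (4,0); ray(-1,0) blocked at (1,1)]
W attacks (2,4): yes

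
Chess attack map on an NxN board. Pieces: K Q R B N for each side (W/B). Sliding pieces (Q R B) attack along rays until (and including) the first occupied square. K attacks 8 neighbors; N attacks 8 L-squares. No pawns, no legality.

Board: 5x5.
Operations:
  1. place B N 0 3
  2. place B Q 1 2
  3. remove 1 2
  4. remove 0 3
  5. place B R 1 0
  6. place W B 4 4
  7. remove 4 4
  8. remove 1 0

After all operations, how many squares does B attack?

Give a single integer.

Answer: 0

Derivation:
Op 1: place BN@(0,3)
Op 2: place BQ@(1,2)
Op 3: remove (1,2)
Op 4: remove (0,3)
Op 5: place BR@(1,0)
Op 6: place WB@(4,4)
Op 7: remove (4,4)
Op 8: remove (1,0)
Per-piece attacks for B:
Union (0 distinct): (none)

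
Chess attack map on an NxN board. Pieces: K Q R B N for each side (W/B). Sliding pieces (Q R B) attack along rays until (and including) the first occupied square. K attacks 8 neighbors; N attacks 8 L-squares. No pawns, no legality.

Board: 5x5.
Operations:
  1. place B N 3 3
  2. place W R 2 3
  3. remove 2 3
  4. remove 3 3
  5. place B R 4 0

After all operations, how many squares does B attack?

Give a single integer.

Op 1: place BN@(3,3)
Op 2: place WR@(2,3)
Op 3: remove (2,3)
Op 4: remove (3,3)
Op 5: place BR@(4,0)
Per-piece attacks for B:
  BR@(4,0): attacks (4,1) (4,2) (4,3) (4,4) (3,0) (2,0) (1,0) (0,0)
Union (8 distinct): (0,0) (1,0) (2,0) (3,0) (4,1) (4,2) (4,3) (4,4)

Answer: 8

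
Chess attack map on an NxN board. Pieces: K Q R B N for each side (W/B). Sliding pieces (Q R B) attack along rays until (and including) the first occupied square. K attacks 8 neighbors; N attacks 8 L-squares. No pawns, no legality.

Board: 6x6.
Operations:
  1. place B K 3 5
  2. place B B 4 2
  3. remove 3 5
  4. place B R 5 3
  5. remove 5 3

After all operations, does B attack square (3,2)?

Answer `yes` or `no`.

Answer: no

Derivation:
Op 1: place BK@(3,5)
Op 2: place BB@(4,2)
Op 3: remove (3,5)
Op 4: place BR@(5,3)
Op 5: remove (5,3)
Per-piece attacks for B:
  BB@(4,2): attacks (5,3) (5,1) (3,3) (2,4) (1,5) (3,1) (2,0)
B attacks (3,2): no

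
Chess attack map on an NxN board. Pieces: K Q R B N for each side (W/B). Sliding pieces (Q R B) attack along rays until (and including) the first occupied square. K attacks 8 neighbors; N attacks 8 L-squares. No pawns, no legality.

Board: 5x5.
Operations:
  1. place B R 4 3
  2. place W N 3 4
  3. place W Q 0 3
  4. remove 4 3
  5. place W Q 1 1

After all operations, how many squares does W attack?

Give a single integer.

Op 1: place BR@(4,3)
Op 2: place WN@(3,4)
Op 3: place WQ@(0,3)
Op 4: remove (4,3)
Op 5: place WQ@(1,1)
Per-piece attacks for W:
  WQ@(0,3): attacks (0,4) (0,2) (0,1) (0,0) (1,3) (2,3) (3,3) (4,3) (1,4) (1,2) (2,1) (3,0)
  WQ@(1,1): attacks (1,2) (1,3) (1,4) (1,0) (2,1) (3,1) (4,1) (0,1) (2,2) (3,3) (4,4) (2,0) (0,2) (0,0)
  WN@(3,4): attacks (4,2) (2,2) (1,3)
Union (19 distinct): (0,0) (0,1) (0,2) (0,4) (1,0) (1,2) (1,3) (1,4) (2,0) (2,1) (2,2) (2,3) (3,0) (3,1) (3,3) (4,1) (4,2) (4,3) (4,4)

Answer: 19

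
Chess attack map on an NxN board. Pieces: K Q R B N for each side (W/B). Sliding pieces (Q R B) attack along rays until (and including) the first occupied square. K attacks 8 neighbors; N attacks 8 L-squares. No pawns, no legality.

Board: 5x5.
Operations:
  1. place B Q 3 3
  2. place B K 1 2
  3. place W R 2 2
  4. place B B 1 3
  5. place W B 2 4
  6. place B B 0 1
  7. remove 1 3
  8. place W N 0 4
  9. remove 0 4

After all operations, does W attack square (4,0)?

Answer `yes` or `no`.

Answer: no

Derivation:
Op 1: place BQ@(3,3)
Op 2: place BK@(1,2)
Op 3: place WR@(2,2)
Op 4: place BB@(1,3)
Op 5: place WB@(2,4)
Op 6: place BB@(0,1)
Op 7: remove (1,3)
Op 8: place WN@(0,4)
Op 9: remove (0,4)
Per-piece attacks for W:
  WR@(2,2): attacks (2,3) (2,4) (2,1) (2,0) (3,2) (4,2) (1,2) [ray(0,1) blocked at (2,4); ray(-1,0) blocked at (1,2)]
  WB@(2,4): attacks (3,3) (1,3) (0,2) [ray(1,-1) blocked at (3,3)]
W attacks (4,0): no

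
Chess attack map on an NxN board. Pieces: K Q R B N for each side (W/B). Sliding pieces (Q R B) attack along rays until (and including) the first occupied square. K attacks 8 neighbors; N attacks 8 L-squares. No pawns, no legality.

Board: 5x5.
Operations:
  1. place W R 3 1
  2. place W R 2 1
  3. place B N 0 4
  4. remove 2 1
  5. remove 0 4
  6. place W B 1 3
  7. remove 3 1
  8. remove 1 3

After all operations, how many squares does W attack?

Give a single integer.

Op 1: place WR@(3,1)
Op 2: place WR@(2,1)
Op 3: place BN@(0,4)
Op 4: remove (2,1)
Op 5: remove (0,4)
Op 6: place WB@(1,3)
Op 7: remove (3,1)
Op 8: remove (1,3)
Per-piece attacks for W:
Union (0 distinct): (none)

Answer: 0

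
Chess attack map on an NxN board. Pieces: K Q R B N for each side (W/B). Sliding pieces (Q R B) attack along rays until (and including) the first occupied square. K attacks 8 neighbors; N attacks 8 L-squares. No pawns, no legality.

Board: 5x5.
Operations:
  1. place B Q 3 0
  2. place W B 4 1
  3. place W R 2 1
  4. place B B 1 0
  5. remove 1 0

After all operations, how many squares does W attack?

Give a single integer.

Op 1: place BQ@(3,0)
Op 2: place WB@(4,1)
Op 3: place WR@(2,1)
Op 4: place BB@(1,0)
Op 5: remove (1,0)
Per-piece attacks for W:
  WR@(2,1): attacks (2,2) (2,3) (2,4) (2,0) (3,1) (4,1) (1,1) (0,1) [ray(1,0) blocked at (4,1)]
  WB@(4,1): attacks (3,2) (2,3) (1,4) (3,0) [ray(-1,-1) blocked at (3,0)]
Union (11 distinct): (0,1) (1,1) (1,4) (2,0) (2,2) (2,3) (2,4) (3,0) (3,1) (3,2) (4,1)

Answer: 11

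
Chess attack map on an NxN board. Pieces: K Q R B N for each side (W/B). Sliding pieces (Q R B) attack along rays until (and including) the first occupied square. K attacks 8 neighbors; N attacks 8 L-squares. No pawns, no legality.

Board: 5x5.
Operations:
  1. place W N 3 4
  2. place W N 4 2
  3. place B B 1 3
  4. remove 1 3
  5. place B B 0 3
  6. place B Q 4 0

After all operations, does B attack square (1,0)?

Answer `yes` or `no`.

Op 1: place WN@(3,4)
Op 2: place WN@(4,2)
Op 3: place BB@(1,3)
Op 4: remove (1,3)
Op 5: place BB@(0,3)
Op 6: place BQ@(4,0)
Per-piece attacks for B:
  BB@(0,3): attacks (1,4) (1,2) (2,1) (3,0)
  BQ@(4,0): attacks (4,1) (4,2) (3,0) (2,0) (1,0) (0,0) (3,1) (2,2) (1,3) (0,4) [ray(0,1) blocked at (4,2)]
B attacks (1,0): yes

Answer: yes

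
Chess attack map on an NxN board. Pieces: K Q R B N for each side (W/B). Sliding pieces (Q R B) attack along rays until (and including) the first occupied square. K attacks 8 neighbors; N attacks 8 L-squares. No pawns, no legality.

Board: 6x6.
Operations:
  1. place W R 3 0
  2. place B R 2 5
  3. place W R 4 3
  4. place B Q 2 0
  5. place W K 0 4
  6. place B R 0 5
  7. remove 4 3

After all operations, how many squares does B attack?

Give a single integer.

Answer: 20

Derivation:
Op 1: place WR@(3,0)
Op 2: place BR@(2,5)
Op 3: place WR@(4,3)
Op 4: place BQ@(2,0)
Op 5: place WK@(0,4)
Op 6: place BR@(0,5)
Op 7: remove (4,3)
Per-piece attacks for B:
  BR@(0,5): attacks (0,4) (1,5) (2,5) [ray(0,-1) blocked at (0,4); ray(1,0) blocked at (2,5)]
  BQ@(2,0): attacks (2,1) (2,2) (2,3) (2,4) (2,5) (3,0) (1,0) (0,0) (3,1) (4,2) (5,3) (1,1) (0,2) [ray(0,1) blocked at (2,5); ray(1,0) blocked at (3,0)]
  BR@(2,5): attacks (2,4) (2,3) (2,2) (2,1) (2,0) (3,5) (4,5) (5,5) (1,5) (0,5) [ray(0,-1) blocked at (2,0); ray(-1,0) blocked at (0,5)]
Union (20 distinct): (0,0) (0,2) (0,4) (0,5) (1,0) (1,1) (1,5) (2,0) (2,1) (2,2) (2,3) (2,4) (2,5) (3,0) (3,1) (3,5) (4,2) (4,5) (5,3) (5,5)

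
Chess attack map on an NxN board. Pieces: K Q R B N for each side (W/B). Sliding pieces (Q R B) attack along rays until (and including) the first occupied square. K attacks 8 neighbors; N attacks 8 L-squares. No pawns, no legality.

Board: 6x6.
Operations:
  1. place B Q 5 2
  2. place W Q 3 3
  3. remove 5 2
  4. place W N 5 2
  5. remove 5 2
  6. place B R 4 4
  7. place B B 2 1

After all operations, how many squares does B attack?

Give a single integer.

Op 1: place BQ@(5,2)
Op 2: place WQ@(3,3)
Op 3: remove (5,2)
Op 4: place WN@(5,2)
Op 5: remove (5,2)
Op 6: place BR@(4,4)
Op 7: place BB@(2,1)
Per-piece attacks for B:
  BB@(2,1): attacks (3,2) (4,3) (5,4) (3,0) (1,2) (0,3) (1,0)
  BR@(4,4): attacks (4,5) (4,3) (4,2) (4,1) (4,0) (5,4) (3,4) (2,4) (1,4) (0,4)
Union (15 distinct): (0,3) (0,4) (1,0) (1,2) (1,4) (2,4) (3,0) (3,2) (3,4) (4,0) (4,1) (4,2) (4,3) (4,5) (5,4)

Answer: 15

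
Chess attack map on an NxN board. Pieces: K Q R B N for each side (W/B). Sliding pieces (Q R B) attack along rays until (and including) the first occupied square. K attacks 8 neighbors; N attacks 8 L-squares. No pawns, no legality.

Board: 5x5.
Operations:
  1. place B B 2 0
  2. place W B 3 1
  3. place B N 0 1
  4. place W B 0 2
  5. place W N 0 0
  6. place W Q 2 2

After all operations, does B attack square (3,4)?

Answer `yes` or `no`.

Op 1: place BB@(2,0)
Op 2: place WB@(3,1)
Op 3: place BN@(0,1)
Op 4: place WB@(0,2)
Op 5: place WN@(0,0)
Op 6: place WQ@(2,2)
Per-piece attacks for B:
  BN@(0,1): attacks (1,3) (2,2) (2,0)
  BB@(2,0): attacks (3,1) (1,1) (0,2) [ray(1,1) blocked at (3,1); ray(-1,1) blocked at (0,2)]
B attacks (3,4): no

Answer: no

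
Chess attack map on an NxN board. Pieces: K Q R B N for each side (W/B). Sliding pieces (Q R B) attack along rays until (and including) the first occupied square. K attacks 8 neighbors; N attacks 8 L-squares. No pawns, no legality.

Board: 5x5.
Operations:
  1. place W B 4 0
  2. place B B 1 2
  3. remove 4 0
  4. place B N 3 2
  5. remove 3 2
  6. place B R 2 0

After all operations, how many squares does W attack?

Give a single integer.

Answer: 0

Derivation:
Op 1: place WB@(4,0)
Op 2: place BB@(1,2)
Op 3: remove (4,0)
Op 4: place BN@(3,2)
Op 5: remove (3,2)
Op 6: place BR@(2,0)
Per-piece attacks for W:
Union (0 distinct): (none)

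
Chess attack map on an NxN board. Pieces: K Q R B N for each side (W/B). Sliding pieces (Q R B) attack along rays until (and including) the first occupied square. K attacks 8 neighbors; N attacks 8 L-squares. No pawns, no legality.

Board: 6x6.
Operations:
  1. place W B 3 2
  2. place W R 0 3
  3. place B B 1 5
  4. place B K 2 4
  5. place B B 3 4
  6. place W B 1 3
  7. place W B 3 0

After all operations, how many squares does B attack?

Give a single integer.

Op 1: place WB@(3,2)
Op 2: place WR@(0,3)
Op 3: place BB@(1,5)
Op 4: place BK@(2,4)
Op 5: place BB@(3,4)
Op 6: place WB@(1,3)
Op 7: place WB@(3,0)
Per-piece attacks for B:
  BB@(1,5): attacks (2,4) (0,4) [ray(1,-1) blocked at (2,4)]
  BK@(2,4): attacks (2,5) (2,3) (3,4) (1,4) (3,5) (3,3) (1,5) (1,3)
  BB@(3,4): attacks (4,5) (4,3) (5,2) (2,5) (2,3) (1,2) (0,1)
Union (15 distinct): (0,1) (0,4) (1,2) (1,3) (1,4) (1,5) (2,3) (2,4) (2,5) (3,3) (3,4) (3,5) (4,3) (4,5) (5,2)

Answer: 15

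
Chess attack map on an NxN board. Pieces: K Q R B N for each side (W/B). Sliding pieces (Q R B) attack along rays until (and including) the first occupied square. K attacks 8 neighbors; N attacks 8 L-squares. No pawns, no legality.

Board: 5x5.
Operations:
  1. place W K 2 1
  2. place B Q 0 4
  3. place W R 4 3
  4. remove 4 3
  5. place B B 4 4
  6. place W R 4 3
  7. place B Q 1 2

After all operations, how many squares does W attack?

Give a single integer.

Answer: 16

Derivation:
Op 1: place WK@(2,1)
Op 2: place BQ@(0,4)
Op 3: place WR@(4,3)
Op 4: remove (4,3)
Op 5: place BB@(4,4)
Op 6: place WR@(4,3)
Op 7: place BQ@(1,2)
Per-piece attacks for W:
  WK@(2,1): attacks (2,2) (2,0) (3,1) (1,1) (3,2) (3,0) (1,2) (1,0)
  WR@(4,3): attacks (4,4) (4,2) (4,1) (4,0) (3,3) (2,3) (1,3) (0,3) [ray(0,1) blocked at (4,4)]
Union (16 distinct): (0,3) (1,0) (1,1) (1,2) (1,3) (2,0) (2,2) (2,3) (3,0) (3,1) (3,2) (3,3) (4,0) (4,1) (4,2) (4,4)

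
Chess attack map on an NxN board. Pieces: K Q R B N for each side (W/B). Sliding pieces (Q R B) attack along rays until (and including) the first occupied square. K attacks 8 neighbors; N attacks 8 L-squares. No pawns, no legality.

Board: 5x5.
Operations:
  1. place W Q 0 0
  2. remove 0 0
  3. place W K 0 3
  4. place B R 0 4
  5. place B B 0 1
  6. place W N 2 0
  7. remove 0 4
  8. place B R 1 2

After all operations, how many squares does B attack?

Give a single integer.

Answer: 9

Derivation:
Op 1: place WQ@(0,0)
Op 2: remove (0,0)
Op 3: place WK@(0,3)
Op 4: place BR@(0,4)
Op 5: place BB@(0,1)
Op 6: place WN@(2,0)
Op 7: remove (0,4)
Op 8: place BR@(1,2)
Per-piece attacks for B:
  BB@(0,1): attacks (1,2) (1,0) [ray(1,1) blocked at (1,2)]
  BR@(1,2): attacks (1,3) (1,4) (1,1) (1,0) (2,2) (3,2) (4,2) (0,2)
Union (9 distinct): (0,2) (1,0) (1,1) (1,2) (1,3) (1,4) (2,2) (3,2) (4,2)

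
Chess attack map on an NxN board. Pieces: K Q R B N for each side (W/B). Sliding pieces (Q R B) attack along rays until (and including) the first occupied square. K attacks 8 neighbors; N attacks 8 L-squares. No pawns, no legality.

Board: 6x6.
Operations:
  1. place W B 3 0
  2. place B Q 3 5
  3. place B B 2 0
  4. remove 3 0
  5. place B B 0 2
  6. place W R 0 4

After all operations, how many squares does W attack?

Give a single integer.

Answer: 8

Derivation:
Op 1: place WB@(3,0)
Op 2: place BQ@(3,5)
Op 3: place BB@(2,0)
Op 4: remove (3,0)
Op 5: place BB@(0,2)
Op 6: place WR@(0,4)
Per-piece attacks for W:
  WR@(0,4): attacks (0,5) (0,3) (0,2) (1,4) (2,4) (3,4) (4,4) (5,4) [ray(0,-1) blocked at (0,2)]
Union (8 distinct): (0,2) (0,3) (0,5) (1,4) (2,4) (3,4) (4,4) (5,4)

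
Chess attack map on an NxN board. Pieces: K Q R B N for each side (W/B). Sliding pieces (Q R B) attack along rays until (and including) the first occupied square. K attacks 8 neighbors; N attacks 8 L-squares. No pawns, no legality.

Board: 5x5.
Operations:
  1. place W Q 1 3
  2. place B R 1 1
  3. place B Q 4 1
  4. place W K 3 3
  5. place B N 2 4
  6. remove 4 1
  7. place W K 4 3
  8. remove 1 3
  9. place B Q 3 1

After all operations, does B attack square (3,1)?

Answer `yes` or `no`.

Answer: yes

Derivation:
Op 1: place WQ@(1,3)
Op 2: place BR@(1,1)
Op 3: place BQ@(4,1)
Op 4: place WK@(3,3)
Op 5: place BN@(2,4)
Op 6: remove (4,1)
Op 7: place WK@(4,3)
Op 8: remove (1,3)
Op 9: place BQ@(3,1)
Per-piece attacks for B:
  BR@(1,1): attacks (1,2) (1,3) (1,4) (1,0) (2,1) (3,1) (0,1) [ray(1,0) blocked at (3,1)]
  BN@(2,4): attacks (3,2) (4,3) (1,2) (0,3)
  BQ@(3,1): attacks (3,2) (3,3) (3,0) (4,1) (2,1) (1,1) (4,2) (4,0) (2,2) (1,3) (0,4) (2,0) [ray(0,1) blocked at (3,3); ray(-1,0) blocked at (1,1)]
B attacks (3,1): yes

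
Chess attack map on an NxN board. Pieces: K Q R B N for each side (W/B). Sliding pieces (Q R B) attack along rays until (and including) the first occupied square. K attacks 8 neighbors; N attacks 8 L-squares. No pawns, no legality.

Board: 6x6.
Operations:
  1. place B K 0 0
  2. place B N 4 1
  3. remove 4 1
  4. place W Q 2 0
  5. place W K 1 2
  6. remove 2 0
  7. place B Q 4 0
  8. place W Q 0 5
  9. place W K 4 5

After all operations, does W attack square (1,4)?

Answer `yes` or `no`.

Op 1: place BK@(0,0)
Op 2: place BN@(4,1)
Op 3: remove (4,1)
Op 4: place WQ@(2,0)
Op 5: place WK@(1,2)
Op 6: remove (2,0)
Op 7: place BQ@(4,0)
Op 8: place WQ@(0,5)
Op 9: place WK@(4,5)
Per-piece attacks for W:
  WQ@(0,5): attacks (0,4) (0,3) (0,2) (0,1) (0,0) (1,5) (2,5) (3,5) (4,5) (1,4) (2,3) (3,2) (4,1) (5,0) [ray(0,-1) blocked at (0,0); ray(1,0) blocked at (4,5)]
  WK@(1,2): attacks (1,3) (1,1) (2,2) (0,2) (2,3) (2,1) (0,3) (0,1)
  WK@(4,5): attacks (4,4) (5,5) (3,5) (5,4) (3,4)
W attacks (1,4): yes

Answer: yes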